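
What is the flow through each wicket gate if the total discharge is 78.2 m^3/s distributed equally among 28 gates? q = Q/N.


q = 78.2 / 28 = 2.7929 m^3/s


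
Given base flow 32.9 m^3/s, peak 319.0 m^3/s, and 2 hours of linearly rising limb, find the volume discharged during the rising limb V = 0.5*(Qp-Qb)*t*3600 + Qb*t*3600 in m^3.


V = 0.5*(319.0 - 32.9)*2*3600 + 32.9*2*3600 = 1.2668e+06 m^3


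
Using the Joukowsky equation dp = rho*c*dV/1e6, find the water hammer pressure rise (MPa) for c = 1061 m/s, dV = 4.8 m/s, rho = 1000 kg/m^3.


dp = 1000 * 1061 * 4.8 / 1e6 = 5.0928 MPa


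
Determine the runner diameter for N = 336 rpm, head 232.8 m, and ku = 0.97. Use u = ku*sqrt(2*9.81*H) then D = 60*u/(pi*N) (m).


u = 0.97 * sqrt(2*9.81*232.8) = 65.5560 m/s
D = 60 * 65.5560 / (pi * 336) = 3.7263 m


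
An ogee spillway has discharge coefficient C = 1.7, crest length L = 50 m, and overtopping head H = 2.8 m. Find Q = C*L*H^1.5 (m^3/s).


Q = 1.7 * 50 * 2.8^1.5 = 398.2502 m^3/s


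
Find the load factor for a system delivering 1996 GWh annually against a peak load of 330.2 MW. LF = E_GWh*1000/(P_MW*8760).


LF = 1996 * 1000 / (330.2 * 8760) = 0.6900


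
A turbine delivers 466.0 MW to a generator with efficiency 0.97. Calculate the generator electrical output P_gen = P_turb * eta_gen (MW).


P_gen = 466.0 * 0.97 = 452.0200 MW


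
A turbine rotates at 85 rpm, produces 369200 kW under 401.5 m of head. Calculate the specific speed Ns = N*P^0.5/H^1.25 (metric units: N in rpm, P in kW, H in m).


Ns = 85 * 369200^0.5 / 401.5^1.25 = 28.7371


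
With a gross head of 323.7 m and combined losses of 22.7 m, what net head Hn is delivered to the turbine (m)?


Hn = 323.7 - 22.7 = 301.0000 m


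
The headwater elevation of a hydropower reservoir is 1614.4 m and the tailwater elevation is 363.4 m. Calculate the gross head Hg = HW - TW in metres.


Hg = 1614.4 - 363.4 = 1251.0000 m


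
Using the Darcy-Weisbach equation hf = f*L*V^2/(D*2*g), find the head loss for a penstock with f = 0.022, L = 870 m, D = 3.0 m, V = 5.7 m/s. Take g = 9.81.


hf = 0.022 * 870 * 5.7^2 / (3.0 * 2 * 9.81) = 10.5650 m


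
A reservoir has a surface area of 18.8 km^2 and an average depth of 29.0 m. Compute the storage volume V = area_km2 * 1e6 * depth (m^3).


V = 18.8 * 1e6 * 29.0 = 5.4520e+08 m^3


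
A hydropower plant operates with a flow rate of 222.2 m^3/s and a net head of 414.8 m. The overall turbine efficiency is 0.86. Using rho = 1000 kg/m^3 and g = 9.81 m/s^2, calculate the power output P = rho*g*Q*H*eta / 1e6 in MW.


P = 1000 * 9.81 * 222.2 * 414.8 * 0.86 / 1e6 = 777.5893 MW


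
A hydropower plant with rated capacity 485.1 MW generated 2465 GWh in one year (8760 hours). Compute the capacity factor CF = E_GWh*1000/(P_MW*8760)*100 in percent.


CF = 2465 * 1000 / (485.1 * 8760) * 100 = 58.0072 %


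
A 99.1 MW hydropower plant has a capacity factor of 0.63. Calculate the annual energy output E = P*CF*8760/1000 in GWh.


E = 99.1 * 0.63 * 8760 / 1000 = 546.9131 GWh


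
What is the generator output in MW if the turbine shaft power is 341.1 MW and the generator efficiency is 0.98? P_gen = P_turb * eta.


P_gen = 341.1 * 0.98 = 334.2780 MW


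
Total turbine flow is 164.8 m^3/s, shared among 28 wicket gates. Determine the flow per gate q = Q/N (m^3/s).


q = 164.8 / 28 = 5.8857 m^3/s


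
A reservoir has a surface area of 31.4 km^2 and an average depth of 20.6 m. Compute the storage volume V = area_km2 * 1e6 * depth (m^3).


V = 31.4 * 1e6 * 20.6 = 6.4684e+08 m^3


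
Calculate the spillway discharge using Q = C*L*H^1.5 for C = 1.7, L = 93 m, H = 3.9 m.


Q = 1.7 * 93 * 3.9^1.5 = 1217.6677 m^3/s


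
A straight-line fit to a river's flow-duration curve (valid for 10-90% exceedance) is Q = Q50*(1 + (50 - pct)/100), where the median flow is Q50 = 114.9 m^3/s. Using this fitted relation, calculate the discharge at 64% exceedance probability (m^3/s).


Q = 114.9 * (1 + (50 - 64)/100) = 98.8140 m^3/s


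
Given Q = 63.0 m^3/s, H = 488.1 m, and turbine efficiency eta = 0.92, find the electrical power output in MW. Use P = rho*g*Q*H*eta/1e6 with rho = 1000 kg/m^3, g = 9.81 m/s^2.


P = 1000 * 9.81 * 63.0 * 488.1 * 0.92 / 1e6 = 277.5276 MW


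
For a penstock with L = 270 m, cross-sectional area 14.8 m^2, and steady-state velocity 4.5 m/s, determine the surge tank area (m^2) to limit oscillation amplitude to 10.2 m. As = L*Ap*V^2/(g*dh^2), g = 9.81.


As = 270 * 14.8 * 4.5^2 / (9.81 * 10.2^2) = 79.2832 m^2


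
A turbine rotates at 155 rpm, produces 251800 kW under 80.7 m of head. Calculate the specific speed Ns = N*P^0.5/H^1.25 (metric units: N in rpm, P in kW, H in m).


Ns = 155 * 251800^0.5 / 80.7^1.25 = 321.5642


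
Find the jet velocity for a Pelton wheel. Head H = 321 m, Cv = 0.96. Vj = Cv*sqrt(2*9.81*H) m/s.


Vj = 0.96 * sqrt(2*9.81*321) = 76.1857 m/s


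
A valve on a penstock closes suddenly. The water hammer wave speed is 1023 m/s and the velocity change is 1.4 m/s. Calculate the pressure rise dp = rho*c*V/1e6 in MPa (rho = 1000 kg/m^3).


dp = 1000 * 1023 * 1.4 / 1e6 = 1.4322 MPa


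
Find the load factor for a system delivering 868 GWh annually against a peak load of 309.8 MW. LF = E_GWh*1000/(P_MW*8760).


LF = 868 * 1000 / (309.8 * 8760) = 0.3198


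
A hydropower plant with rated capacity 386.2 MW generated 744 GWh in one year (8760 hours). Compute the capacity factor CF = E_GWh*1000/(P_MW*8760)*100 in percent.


CF = 744 * 1000 / (386.2 * 8760) * 100 = 21.9916 %


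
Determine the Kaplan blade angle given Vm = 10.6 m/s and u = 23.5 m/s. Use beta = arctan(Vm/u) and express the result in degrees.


beta = arctan(10.6 / 23.5) = 24.2784 degrees


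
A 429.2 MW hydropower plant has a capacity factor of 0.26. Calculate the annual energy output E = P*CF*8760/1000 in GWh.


E = 429.2 * 0.26 * 8760 / 1000 = 977.5459 GWh


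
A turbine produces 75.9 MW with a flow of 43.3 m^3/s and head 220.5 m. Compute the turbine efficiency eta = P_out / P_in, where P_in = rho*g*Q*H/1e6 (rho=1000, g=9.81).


P_in = 1000 * 9.81 * 43.3 * 220.5 / 1e6 = 93.6624 MW
eta = 75.9 / 93.6624 = 0.8104


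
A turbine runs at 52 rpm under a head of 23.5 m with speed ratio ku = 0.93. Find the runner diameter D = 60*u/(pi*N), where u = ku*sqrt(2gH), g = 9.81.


u = 0.93 * sqrt(2*9.81*23.5) = 19.9695 m/s
D = 60 * 19.9695 / (pi * 52) = 7.3344 m


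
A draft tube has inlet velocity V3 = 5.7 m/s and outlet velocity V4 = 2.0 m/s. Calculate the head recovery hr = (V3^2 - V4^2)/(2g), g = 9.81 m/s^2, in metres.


hr = (5.7^2 - 2.0^2) / (2*9.81) = 1.4521 m


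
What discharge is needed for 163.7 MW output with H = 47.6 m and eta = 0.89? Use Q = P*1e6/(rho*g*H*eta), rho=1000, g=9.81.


Q = 163.7 * 1e6 / (1000 * 9.81 * 47.6 * 0.89) = 393.8970 m^3/s


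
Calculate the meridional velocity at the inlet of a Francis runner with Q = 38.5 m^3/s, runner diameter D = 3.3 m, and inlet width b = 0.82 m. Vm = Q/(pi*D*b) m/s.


Vm = 38.5 / (pi * 3.3 * 0.82) = 4.5288 m/s


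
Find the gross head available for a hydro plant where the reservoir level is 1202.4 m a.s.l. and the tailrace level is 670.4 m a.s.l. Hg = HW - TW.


Hg = 1202.4 - 670.4 = 532.0000 m


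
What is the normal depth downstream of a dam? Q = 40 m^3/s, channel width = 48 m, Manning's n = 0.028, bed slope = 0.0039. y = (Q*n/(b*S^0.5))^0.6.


y = (40 * 0.028 / (48 * 0.0039^0.5))^0.6 = 0.5539 m


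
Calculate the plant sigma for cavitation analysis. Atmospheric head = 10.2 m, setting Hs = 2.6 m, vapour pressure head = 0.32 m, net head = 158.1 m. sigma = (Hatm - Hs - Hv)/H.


sigma = (10.2 - 2.6 - 0.32) / 158.1 = 0.0460


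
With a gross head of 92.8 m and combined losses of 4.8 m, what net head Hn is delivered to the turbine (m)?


Hn = 92.8 - 4.8 = 88.0000 m


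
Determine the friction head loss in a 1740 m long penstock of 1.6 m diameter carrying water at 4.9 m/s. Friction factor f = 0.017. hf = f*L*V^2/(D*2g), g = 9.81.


hf = 0.017 * 1740 * 4.9^2 / (1.6 * 2 * 9.81) = 22.6241 m


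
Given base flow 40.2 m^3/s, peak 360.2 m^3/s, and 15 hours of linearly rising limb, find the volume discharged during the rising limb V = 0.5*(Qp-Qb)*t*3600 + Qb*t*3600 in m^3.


V = 0.5*(360.2 - 40.2)*15*3600 + 40.2*15*3600 = 1.0811e+07 m^3


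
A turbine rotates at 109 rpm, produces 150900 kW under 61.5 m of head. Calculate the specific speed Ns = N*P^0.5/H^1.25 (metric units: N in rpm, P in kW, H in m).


Ns = 109 * 150900^0.5 / 61.5^1.25 = 245.8540


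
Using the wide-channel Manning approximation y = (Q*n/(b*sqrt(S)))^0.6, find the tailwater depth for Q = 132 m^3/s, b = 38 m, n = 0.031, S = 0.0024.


y = (132 * 0.031 / (38 * 0.0024^0.5))^0.6 = 1.6041 m


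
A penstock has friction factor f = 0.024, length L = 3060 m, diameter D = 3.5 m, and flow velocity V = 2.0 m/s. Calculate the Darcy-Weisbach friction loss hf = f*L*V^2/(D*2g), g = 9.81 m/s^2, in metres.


hf = 0.024 * 3060 * 2.0^2 / (3.5 * 2 * 9.81) = 4.2779 m


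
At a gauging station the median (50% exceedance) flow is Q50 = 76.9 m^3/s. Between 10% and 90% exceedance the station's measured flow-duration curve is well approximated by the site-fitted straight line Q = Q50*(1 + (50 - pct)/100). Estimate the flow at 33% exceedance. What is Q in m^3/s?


Q = 76.9 * (1 + (50 - 33)/100) = 89.9730 m^3/s


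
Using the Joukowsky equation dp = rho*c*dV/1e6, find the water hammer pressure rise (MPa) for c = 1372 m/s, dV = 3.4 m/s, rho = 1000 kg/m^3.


dp = 1000 * 1372 * 3.4 / 1e6 = 4.6648 MPa


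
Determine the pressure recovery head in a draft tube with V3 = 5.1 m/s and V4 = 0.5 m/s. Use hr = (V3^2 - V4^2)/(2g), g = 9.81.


hr = (5.1^2 - 0.5^2) / (2*9.81) = 1.3129 m


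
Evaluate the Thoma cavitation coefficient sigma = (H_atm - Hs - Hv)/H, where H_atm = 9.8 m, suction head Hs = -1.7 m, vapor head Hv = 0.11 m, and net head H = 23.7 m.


sigma = (9.8 - (-1.7) - 0.11) / 23.7 = 0.4806


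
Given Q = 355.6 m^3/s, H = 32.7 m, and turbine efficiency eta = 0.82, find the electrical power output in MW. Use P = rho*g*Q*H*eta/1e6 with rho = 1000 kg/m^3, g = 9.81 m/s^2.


P = 1000 * 9.81 * 355.6 * 32.7 * 0.82 / 1e6 = 93.5389 MW


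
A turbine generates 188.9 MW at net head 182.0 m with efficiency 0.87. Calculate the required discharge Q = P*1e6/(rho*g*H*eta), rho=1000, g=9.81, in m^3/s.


Q = 188.9 * 1e6 / (1000 * 9.81 * 182.0 * 0.87) = 121.6108 m^3/s


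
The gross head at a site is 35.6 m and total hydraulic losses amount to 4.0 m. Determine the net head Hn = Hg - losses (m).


Hn = 35.6 - 4.0 = 31.6000 m


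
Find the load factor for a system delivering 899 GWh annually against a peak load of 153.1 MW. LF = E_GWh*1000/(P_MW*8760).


LF = 899 * 1000 / (153.1 * 8760) = 0.6703


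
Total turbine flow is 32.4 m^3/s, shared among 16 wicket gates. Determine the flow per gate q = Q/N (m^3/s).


q = 32.4 / 16 = 2.0250 m^3/s


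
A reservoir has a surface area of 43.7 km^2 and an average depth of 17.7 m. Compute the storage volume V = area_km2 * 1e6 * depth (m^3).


V = 43.7 * 1e6 * 17.7 = 7.7349e+08 m^3


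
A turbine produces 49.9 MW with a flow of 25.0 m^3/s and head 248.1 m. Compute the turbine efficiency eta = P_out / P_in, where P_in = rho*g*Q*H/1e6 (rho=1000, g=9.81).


P_in = 1000 * 9.81 * 25.0 * 248.1 / 1e6 = 60.8465 MW
eta = 49.9 / 60.8465 = 0.8201


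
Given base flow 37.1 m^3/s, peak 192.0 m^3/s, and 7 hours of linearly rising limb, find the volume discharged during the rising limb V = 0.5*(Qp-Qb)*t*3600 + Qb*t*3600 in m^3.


V = 0.5*(192.0 - 37.1)*7*3600 + 37.1*7*3600 = 2.8867e+06 m^3


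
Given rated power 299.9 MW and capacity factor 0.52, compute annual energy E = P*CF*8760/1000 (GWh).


E = 299.9 * 0.52 * 8760 / 1000 = 1366.1045 GWh


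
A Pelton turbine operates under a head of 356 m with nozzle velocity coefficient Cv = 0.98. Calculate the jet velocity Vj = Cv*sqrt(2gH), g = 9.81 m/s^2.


Vj = 0.98 * sqrt(2*9.81*356) = 81.9031 m/s


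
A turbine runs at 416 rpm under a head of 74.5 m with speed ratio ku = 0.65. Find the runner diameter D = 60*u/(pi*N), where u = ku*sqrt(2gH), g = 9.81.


u = 0.65 * sqrt(2*9.81*74.5) = 24.8508 m/s
D = 60 * 24.8508 / (pi * 416) = 1.1409 m


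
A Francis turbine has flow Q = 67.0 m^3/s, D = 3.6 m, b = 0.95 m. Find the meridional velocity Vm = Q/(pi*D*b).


Vm = 67.0 / (pi * 3.6 * 0.95) = 6.2359 m/s


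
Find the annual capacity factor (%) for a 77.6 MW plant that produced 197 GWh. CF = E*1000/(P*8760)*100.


CF = 197 * 1000 / (77.6 * 8760) * 100 = 28.9801 %


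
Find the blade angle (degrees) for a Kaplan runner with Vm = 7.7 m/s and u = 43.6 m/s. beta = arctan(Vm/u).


beta = arctan(7.7 / 43.6) = 10.0155 degrees


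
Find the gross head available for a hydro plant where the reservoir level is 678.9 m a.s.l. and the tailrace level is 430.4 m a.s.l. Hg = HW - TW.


Hg = 678.9 - 430.4 = 248.5000 m


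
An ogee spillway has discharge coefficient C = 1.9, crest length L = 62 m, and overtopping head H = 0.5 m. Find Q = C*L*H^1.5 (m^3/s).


Q = 1.9 * 62 * 0.5^1.5 = 41.6486 m^3/s


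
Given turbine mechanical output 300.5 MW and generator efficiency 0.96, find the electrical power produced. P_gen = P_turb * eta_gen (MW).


P_gen = 300.5 * 0.96 = 288.4800 MW


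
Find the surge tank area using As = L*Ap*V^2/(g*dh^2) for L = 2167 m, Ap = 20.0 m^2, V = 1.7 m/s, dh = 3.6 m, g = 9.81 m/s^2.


As = 2167 * 20.0 * 1.7^2 / (9.81 * 3.6^2) = 985.1735 m^2


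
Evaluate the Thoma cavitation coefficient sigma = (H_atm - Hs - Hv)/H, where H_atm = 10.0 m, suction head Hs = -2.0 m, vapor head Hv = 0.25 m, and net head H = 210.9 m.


sigma = (10.0 - (-2.0) - 0.25) / 210.9 = 0.0557


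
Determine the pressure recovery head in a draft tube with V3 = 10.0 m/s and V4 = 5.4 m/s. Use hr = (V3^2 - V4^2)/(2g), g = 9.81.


hr = (10.0^2 - 5.4^2) / (2*9.81) = 3.6106 m


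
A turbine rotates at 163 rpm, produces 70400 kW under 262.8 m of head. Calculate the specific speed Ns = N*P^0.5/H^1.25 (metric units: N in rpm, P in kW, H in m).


Ns = 163 * 70400^0.5 / 262.8^1.25 = 40.8735


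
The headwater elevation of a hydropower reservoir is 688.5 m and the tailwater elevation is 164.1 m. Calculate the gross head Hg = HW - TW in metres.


Hg = 688.5 - 164.1 = 524.4000 m


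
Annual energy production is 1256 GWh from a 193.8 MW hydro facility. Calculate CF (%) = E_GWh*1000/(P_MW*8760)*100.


CF = 1256 * 1000 / (193.8 * 8760) * 100 = 73.9830 %


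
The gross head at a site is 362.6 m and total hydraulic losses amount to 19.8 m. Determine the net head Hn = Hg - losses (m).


Hn = 362.6 - 19.8 = 342.8000 m


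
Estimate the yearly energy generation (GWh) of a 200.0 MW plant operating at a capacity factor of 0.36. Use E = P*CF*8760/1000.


E = 200.0 * 0.36 * 8760 / 1000 = 630.7200 GWh


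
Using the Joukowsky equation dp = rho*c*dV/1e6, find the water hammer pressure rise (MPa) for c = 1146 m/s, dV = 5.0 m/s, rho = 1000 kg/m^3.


dp = 1000 * 1146 * 5.0 / 1e6 = 5.7300 MPa


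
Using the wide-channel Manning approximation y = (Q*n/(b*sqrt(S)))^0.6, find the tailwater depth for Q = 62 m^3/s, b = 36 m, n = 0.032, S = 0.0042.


y = (62 * 0.032 / (36 * 0.0042^0.5))^0.6 = 0.9073 m


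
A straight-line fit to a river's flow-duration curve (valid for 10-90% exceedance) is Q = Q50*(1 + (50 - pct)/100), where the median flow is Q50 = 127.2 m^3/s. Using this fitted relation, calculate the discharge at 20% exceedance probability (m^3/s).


Q = 127.2 * (1 + (50 - 20)/100) = 165.3600 m^3/s


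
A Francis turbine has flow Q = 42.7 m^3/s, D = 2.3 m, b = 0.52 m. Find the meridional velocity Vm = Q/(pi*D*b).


Vm = 42.7 / (pi * 2.3 * 0.52) = 11.3644 m/s


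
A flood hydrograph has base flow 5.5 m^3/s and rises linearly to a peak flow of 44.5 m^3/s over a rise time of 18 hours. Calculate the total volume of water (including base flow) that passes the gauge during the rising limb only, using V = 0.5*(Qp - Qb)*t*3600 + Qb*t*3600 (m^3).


V = 0.5*(44.5 - 5.5)*18*3600 + 5.5*18*3600 = 1.6200e+06 m^3


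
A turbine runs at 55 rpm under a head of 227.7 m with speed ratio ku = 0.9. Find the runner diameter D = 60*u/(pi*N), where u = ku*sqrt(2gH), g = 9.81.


u = 0.9 * sqrt(2*9.81*227.7) = 60.1552 m/s
D = 60 * 60.1552 / (pi * 55) = 20.8887 m


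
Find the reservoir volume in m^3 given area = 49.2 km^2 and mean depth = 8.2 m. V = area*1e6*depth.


V = 49.2 * 1e6 * 8.2 = 4.0344e+08 m^3


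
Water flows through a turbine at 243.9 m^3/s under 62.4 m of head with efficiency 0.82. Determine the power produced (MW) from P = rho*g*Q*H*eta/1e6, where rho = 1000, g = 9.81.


P = 1000 * 9.81 * 243.9 * 62.4 * 0.82 / 1e6 = 122.4276 MW


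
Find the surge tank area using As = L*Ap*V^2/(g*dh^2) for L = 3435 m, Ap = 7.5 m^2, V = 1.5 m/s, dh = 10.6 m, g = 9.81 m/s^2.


As = 3435 * 7.5 * 1.5^2 / (9.81 * 10.6^2) = 52.5884 m^2


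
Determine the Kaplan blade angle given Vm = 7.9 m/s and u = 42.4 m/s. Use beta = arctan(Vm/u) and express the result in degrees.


beta = arctan(7.9 / 42.4) = 10.5544 degrees


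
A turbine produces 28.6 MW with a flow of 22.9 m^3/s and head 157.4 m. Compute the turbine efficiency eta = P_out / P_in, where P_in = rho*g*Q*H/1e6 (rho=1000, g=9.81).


P_in = 1000 * 9.81 * 22.9 * 157.4 / 1e6 = 35.3598 MW
eta = 28.6 / 35.3598 = 0.8088


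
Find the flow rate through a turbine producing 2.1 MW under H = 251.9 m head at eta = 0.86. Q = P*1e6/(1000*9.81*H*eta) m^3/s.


Q = 2.1 * 1e6 / (1000 * 9.81 * 251.9 * 0.86) = 0.9882 m^3/s


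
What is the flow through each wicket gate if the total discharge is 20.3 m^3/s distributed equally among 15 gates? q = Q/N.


q = 20.3 / 15 = 1.3533 m^3/s


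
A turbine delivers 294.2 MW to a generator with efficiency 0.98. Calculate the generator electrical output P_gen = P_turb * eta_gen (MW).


P_gen = 294.2 * 0.98 = 288.3160 MW


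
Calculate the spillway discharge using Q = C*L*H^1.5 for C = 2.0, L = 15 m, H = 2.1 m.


Q = 2.0 * 15 * 2.1^1.5 = 91.2957 m^3/s


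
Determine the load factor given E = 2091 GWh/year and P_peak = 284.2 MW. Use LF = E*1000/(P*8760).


LF = 2091 * 1000 / (284.2 * 8760) = 0.8399


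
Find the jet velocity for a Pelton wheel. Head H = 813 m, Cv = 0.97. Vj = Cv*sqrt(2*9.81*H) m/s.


Vj = 0.97 * sqrt(2*9.81*813) = 122.5086 m/s


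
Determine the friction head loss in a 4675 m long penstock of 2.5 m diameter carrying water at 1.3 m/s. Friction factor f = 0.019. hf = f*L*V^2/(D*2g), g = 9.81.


hf = 0.019 * 4675 * 1.3^2 / (2.5 * 2 * 9.81) = 3.0604 m


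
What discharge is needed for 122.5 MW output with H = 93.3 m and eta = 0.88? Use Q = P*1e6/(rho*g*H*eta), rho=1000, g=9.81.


Q = 122.5 * 1e6 / (1000 * 9.81 * 93.3 * 0.88) = 152.0907 m^3/s


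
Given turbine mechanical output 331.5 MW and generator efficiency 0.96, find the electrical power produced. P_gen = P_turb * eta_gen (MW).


P_gen = 331.5 * 0.96 = 318.2400 MW


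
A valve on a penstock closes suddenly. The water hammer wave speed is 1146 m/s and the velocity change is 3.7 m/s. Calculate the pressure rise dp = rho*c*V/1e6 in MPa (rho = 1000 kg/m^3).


dp = 1000 * 1146 * 3.7 / 1e6 = 4.2402 MPa


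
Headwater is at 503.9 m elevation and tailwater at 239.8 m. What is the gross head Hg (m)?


Hg = 503.9 - 239.8 = 264.1000 m


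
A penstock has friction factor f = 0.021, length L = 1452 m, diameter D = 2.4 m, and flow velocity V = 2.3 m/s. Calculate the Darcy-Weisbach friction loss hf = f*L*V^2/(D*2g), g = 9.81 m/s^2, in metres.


hf = 0.021 * 1452 * 2.3^2 / (2.4 * 2 * 9.81) = 3.4256 m


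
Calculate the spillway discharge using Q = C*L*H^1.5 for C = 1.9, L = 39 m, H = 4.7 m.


Q = 1.9 * 39 * 4.7^1.5 = 755.0314 m^3/s


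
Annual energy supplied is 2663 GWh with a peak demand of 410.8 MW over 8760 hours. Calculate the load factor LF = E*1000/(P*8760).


LF = 2663 * 1000 / (410.8 * 8760) = 0.7400


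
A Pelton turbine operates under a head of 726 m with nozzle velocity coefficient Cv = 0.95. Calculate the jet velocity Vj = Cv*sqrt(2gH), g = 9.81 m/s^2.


Vj = 0.95 * sqrt(2*9.81*726) = 113.3813 m/s


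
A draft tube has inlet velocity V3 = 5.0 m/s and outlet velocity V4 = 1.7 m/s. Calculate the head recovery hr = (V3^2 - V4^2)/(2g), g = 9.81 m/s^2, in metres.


hr = (5.0^2 - 1.7^2) / (2*9.81) = 1.1269 m


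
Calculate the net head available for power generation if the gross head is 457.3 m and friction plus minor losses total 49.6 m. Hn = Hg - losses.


Hn = 457.3 - 49.6 = 407.7000 m


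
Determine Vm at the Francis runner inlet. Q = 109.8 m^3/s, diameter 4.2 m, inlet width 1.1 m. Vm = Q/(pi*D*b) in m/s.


Vm = 109.8 / (pi * 4.2 * 1.1) = 7.5650 m/s


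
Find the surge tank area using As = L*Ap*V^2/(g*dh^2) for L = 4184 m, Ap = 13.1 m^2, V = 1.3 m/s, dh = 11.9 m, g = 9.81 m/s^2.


As = 4184 * 13.1 * 1.3^2 / (9.81 * 11.9^2) = 66.6786 m^2


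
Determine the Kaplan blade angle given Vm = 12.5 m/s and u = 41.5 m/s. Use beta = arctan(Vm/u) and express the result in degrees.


beta = arctan(12.5 / 41.5) = 16.7626 degrees


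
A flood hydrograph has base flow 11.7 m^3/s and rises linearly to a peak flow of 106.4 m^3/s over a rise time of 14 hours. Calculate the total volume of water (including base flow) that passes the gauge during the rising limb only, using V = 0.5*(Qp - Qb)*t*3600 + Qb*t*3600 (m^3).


V = 0.5*(106.4 - 11.7)*14*3600 + 11.7*14*3600 = 2.9761e+06 m^3


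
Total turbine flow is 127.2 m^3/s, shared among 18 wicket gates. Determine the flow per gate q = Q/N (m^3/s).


q = 127.2 / 18 = 7.0667 m^3/s


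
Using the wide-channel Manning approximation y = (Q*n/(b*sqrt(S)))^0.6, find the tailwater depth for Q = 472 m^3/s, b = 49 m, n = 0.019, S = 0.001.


y = (472 * 0.019 / (49 * 0.001^0.5))^0.6 = 2.8675 m


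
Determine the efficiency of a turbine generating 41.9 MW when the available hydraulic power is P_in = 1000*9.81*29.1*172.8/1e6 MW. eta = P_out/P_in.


P_in = 1000 * 9.81 * 29.1 * 172.8 / 1e6 = 49.3294 MW
eta = 41.9 / 49.3294 = 0.8494


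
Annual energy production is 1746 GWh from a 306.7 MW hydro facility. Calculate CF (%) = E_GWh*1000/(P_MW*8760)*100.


CF = 1746 * 1000 / (306.7 * 8760) * 100 = 64.9870 %


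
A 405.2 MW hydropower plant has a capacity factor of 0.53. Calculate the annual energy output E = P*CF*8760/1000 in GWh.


E = 405.2 * 0.53 * 8760 / 1000 = 1881.2626 GWh


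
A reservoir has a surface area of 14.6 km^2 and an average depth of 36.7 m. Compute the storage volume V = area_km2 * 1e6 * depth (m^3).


V = 14.6 * 1e6 * 36.7 = 5.3582e+08 m^3


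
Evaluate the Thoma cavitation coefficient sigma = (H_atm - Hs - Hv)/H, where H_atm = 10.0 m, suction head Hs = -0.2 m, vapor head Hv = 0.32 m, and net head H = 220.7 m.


sigma = (10.0 - (-0.2) - 0.32) / 220.7 = 0.0448


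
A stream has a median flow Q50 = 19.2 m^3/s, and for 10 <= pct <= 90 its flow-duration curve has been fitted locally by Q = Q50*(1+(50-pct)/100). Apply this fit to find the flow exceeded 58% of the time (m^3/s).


Q = 19.2 * (1 + (50 - 58)/100) = 17.6640 m^3/s


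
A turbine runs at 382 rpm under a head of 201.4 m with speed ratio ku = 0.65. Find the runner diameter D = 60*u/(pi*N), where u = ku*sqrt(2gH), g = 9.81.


u = 0.65 * sqrt(2*9.81*201.4) = 40.8595 m/s
D = 60 * 40.8595 / (pi * 382) = 2.0428 m


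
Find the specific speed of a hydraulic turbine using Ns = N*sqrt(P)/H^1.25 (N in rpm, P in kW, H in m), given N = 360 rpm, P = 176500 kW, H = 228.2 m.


Ns = 360 * 176500^0.5 / 228.2^1.25 = 170.5220


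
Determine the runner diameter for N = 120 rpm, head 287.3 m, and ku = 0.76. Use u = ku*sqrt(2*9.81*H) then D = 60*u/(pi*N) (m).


u = 0.76 * sqrt(2*9.81*287.3) = 57.0599 m/s
D = 60 * 57.0599 / (pi * 120) = 9.0814 m


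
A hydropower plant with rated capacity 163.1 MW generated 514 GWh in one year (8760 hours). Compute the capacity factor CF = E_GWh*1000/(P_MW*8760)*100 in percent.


CF = 514 * 1000 / (163.1 * 8760) * 100 = 35.9754 %


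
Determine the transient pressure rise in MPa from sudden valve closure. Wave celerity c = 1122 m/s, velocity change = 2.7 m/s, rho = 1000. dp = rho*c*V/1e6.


dp = 1000 * 1122 * 2.7 / 1e6 = 3.0294 MPa


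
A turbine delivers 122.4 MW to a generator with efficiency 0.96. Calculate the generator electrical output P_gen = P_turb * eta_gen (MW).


P_gen = 122.4 * 0.96 = 117.5040 MW


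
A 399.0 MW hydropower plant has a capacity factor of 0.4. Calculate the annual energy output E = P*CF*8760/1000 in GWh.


E = 399.0 * 0.4 * 8760 / 1000 = 1398.0960 GWh


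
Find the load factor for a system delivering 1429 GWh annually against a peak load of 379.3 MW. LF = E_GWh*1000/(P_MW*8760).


LF = 1429 * 1000 / (379.3 * 8760) = 0.4301


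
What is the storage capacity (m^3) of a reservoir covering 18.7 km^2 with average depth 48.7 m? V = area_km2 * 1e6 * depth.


V = 18.7 * 1e6 * 48.7 = 9.1069e+08 m^3


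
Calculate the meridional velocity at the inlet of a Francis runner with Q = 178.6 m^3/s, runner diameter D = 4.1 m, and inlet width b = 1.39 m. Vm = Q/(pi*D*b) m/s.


Vm = 178.6 / (pi * 4.1 * 1.39) = 9.9755 m/s


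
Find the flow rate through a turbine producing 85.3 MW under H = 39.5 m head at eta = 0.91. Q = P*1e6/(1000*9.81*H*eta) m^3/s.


Q = 85.3 * 1e6 / (1000 * 9.81 * 39.5 * 0.91) = 241.9032 m^3/s


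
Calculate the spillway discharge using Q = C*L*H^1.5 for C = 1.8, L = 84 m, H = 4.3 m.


Q = 1.8 * 84 * 4.3^1.5 = 1348.2005 m^3/s


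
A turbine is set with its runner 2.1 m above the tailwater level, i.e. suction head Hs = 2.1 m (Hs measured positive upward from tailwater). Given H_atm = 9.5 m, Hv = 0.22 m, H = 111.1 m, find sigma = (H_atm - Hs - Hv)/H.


sigma = (9.5 - 2.1 - 0.22) / 111.1 = 0.0646


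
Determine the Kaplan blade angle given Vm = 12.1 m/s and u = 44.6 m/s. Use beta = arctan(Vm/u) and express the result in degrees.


beta = arctan(12.1 / 44.6) = 15.1790 degrees


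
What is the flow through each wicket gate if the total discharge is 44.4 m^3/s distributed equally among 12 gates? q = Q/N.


q = 44.4 / 12 = 3.7000 m^3/s


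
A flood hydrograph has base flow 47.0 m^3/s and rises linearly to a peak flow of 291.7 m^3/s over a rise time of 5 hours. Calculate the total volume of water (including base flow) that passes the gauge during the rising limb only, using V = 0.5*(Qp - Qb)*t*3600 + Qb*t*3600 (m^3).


V = 0.5*(291.7 - 47.0)*5*3600 + 47.0*5*3600 = 3.0483e+06 m^3


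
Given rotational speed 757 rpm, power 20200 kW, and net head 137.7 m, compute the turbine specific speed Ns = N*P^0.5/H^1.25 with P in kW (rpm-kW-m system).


Ns = 757 * 20200^0.5 / 137.7^1.25 = 228.0889


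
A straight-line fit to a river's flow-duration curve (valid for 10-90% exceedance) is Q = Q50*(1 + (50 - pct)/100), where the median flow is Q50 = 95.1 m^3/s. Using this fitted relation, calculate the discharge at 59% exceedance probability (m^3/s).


Q = 95.1 * (1 + (50 - 59)/100) = 86.5410 m^3/s


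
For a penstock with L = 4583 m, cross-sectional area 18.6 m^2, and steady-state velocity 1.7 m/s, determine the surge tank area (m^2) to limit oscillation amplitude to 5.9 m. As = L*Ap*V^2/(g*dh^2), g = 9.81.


As = 4583 * 18.6 * 1.7^2 / (9.81 * 5.9^2) = 721.4191 m^2


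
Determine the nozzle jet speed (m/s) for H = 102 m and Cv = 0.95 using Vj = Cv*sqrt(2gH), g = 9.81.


Vj = 0.95 * sqrt(2*9.81*102) = 42.4985 m/s


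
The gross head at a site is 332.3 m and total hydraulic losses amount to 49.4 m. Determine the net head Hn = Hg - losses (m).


Hn = 332.3 - 49.4 = 282.9000 m


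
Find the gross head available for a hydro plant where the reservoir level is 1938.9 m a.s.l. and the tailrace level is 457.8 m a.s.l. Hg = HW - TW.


Hg = 1938.9 - 457.8 = 1481.1000 m


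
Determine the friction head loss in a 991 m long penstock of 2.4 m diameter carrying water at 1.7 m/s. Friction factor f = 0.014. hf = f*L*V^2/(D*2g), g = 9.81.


hf = 0.014 * 991 * 1.7^2 / (2.4 * 2 * 9.81) = 0.8515 m


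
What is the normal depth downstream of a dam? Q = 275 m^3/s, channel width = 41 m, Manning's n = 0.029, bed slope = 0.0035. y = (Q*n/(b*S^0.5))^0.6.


y = (275 * 0.029 / (41 * 0.0035^0.5))^0.6 = 2.0424 m


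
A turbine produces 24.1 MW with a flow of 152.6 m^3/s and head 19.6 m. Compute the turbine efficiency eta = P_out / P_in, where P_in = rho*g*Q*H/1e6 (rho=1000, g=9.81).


P_in = 1000 * 9.81 * 152.6 * 19.6 / 1e6 = 29.3413 MW
eta = 24.1 / 29.3413 = 0.8214


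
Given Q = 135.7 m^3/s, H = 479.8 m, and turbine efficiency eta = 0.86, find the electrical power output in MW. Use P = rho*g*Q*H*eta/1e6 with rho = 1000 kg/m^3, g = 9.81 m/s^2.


P = 1000 * 9.81 * 135.7 * 479.8 * 0.86 / 1e6 = 549.2974 MW


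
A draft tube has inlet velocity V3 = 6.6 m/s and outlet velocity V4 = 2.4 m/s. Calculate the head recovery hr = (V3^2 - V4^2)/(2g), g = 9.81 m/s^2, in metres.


hr = (6.6^2 - 2.4^2) / (2*9.81) = 1.9266 m


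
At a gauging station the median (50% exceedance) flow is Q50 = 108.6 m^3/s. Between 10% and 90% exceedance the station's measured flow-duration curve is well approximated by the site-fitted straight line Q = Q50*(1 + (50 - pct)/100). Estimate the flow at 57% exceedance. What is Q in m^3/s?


Q = 108.6 * (1 + (50 - 57)/100) = 100.9980 m^3/s


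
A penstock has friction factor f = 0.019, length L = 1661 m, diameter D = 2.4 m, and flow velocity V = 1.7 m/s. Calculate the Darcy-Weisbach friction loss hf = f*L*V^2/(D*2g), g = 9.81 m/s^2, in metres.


hf = 0.019 * 1661 * 1.7^2 / (2.4 * 2 * 9.81) = 1.9369 m


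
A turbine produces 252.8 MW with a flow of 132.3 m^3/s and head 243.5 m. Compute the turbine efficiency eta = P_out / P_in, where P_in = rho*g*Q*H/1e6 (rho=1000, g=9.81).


P_in = 1000 * 9.81 * 132.3 * 243.5 / 1e6 = 316.0296 MW
eta = 252.8 / 316.0296 = 0.7999


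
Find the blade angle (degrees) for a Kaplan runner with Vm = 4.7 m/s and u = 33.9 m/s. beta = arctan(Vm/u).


beta = arctan(4.7 / 33.9) = 7.8933 degrees


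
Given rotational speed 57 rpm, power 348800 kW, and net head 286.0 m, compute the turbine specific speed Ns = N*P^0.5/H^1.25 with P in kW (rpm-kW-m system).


Ns = 57 * 348800^0.5 / 286.0^1.25 = 28.6224


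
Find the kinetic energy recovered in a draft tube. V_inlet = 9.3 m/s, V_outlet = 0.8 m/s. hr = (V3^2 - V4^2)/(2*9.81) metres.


hr = (9.3^2 - 0.8^2) / (2*9.81) = 4.3756 m


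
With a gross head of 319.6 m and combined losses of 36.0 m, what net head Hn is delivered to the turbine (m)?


Hn = 319.6 - 36.0 = 283.6000 m


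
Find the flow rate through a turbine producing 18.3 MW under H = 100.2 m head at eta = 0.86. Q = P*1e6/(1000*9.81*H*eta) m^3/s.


Q = 18.3 * 1e6 / (1000 * 9.81 * 100.2 * 0.86) = 21.6479 m^3/s


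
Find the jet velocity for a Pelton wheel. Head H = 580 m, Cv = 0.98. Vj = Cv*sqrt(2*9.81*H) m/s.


Vj = 0.98 * sqrt(2*9.81*580) = 104.5417 m/s


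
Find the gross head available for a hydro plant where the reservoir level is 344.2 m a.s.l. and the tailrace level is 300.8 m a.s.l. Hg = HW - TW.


Hg = 344.2 - 300.8 = 43.4000 m


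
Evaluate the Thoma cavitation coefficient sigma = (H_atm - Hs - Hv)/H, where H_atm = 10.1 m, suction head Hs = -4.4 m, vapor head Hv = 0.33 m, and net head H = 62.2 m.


sigma = (10.1 - (-4.4) - 0.33) / 62.2 = 0.2278


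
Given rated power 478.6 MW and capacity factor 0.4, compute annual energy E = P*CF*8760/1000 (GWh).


E = 478.6 * 0.4 * 8760 / 1000 = 1677.0144 GWh


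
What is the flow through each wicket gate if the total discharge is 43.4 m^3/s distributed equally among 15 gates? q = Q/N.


q = 43.4 / 15 = 2.8933 m^3/s


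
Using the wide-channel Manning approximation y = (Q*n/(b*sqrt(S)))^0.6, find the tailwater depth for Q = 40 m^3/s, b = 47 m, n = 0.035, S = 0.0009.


y = (40 * 0.035 / (47 * 0.0009^0.5))^0.6 = 0.9957 m


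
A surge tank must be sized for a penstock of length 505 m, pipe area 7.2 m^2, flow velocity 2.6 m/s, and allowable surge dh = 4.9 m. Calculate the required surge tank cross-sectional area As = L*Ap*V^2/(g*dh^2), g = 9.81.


As = 505 * 7.2 * 2.6^2 / (9.81 * 4.9^2) = 104.3541 m^2


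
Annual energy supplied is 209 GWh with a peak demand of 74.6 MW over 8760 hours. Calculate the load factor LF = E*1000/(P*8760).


LF = 209 * 1000 / (74.6 * 8760) = 0.3198


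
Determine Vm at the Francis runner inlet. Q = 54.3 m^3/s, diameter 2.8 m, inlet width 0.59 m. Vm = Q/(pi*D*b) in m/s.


Vm = 54.3 / (pi * 2.8 * 0.59) = 10.4626 m/s


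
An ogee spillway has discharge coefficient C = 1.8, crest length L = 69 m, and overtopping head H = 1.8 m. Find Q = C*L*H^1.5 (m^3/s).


Q = 1.8 * 69 * 1.8^1.5 = 299.9372 m^3/s


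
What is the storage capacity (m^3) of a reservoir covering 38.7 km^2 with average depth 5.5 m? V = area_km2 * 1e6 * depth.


V = 38.7 * 1e6 * 5.5 = 2.1285e+08 m^3


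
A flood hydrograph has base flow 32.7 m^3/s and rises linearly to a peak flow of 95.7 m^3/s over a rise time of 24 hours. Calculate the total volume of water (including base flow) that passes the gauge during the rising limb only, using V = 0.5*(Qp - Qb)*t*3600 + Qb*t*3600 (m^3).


V = 0.5*(95.7 - 32.7)*24*3600 + 32.7*24*3600 = 5.5469e+06 m^3


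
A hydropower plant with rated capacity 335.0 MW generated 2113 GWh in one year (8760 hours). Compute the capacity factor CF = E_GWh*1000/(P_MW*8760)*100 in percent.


CF = 2113 * 1000 / (335.0 * 8760) * 100 = 72.0030 %


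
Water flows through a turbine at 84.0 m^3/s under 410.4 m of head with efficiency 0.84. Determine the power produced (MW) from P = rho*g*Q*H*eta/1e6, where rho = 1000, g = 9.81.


P = 1000 * 9.81 * 84.0 * 410.4 * 0.84 / 1e6 = 284.0763 MW


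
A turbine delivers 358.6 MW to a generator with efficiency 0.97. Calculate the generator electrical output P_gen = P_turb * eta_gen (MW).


P_gen = 358.6 * 0.97 = 347.8420 MW


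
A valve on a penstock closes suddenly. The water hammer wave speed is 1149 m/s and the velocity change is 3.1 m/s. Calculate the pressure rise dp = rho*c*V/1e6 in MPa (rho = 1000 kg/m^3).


dp = 1000 * 1149 * 3.1 / 1e6 = 3.5619 MPa


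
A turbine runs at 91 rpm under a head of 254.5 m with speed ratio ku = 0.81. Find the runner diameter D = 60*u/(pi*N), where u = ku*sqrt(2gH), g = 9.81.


u = 0.81 * sqrt(2*9.81*254.5) = 57.2372 m/s
D = 60 * 57.2372 / (pi * 91) = 12.0126 m


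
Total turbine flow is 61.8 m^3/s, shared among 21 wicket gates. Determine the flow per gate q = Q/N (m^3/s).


q = 61.8 / 21 = 2.9429 m^3/s


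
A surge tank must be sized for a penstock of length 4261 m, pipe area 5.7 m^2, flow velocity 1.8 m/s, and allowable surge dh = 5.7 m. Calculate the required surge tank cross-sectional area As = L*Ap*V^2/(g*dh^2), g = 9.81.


As = 4261 * 5.7 * 1.8^2 / (9.81 * 5.7^2) = 246.8952 m^2


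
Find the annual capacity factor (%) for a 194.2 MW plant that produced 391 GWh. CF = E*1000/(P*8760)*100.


CF = 391 * 1000 / (194.2 * 8760) * 100 = 22.9839 %


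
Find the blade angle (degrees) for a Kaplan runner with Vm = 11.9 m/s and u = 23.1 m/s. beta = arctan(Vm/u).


beta = arctan(11.9 / 23.1) = 27.2553 degrees


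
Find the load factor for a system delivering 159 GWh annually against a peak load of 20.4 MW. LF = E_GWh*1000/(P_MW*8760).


LF = 159 * 1000 / (20.4 * 8760) = 0.8897


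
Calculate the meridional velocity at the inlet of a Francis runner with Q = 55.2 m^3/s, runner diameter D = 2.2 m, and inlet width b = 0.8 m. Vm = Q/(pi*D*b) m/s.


Vm = 55.2 / (pi * 2.2 * 0.8) = 9.9834 m/s


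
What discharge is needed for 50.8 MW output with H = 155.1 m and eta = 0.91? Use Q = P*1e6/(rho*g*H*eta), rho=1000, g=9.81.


Q = 50.8 * 1e6 / (1000 * 9.81 * 155.1 * 0.91) = 36.6895 m^3/s


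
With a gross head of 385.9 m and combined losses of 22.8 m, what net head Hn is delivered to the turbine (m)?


Hn = 385.9 - 22.8 = 363.1000 m


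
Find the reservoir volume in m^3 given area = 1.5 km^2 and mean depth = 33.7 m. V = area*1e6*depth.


V = 1.5 * 1e6 * 33.7 = 5.0550e+07 m^3


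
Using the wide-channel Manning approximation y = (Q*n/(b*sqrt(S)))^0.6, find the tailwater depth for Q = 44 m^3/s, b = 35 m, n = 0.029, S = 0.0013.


y = (44 * 0.029 / (35 * 0.0013^0.5))^0.6 = 1.0067 m


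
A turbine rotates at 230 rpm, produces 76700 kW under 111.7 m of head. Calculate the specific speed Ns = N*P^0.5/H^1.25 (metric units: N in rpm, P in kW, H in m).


Ns = 230 * 76700^0.5 / 111.7^1.25 = 175.4119


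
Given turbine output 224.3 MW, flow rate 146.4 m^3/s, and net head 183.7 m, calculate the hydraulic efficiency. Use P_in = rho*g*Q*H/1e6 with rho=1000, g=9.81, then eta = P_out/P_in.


P_in = 1000 * 9.81 * 146.4 * 183.7 / 1e6 = 263.8270 MW
eta = 224.3 / 263.8270 = 0.8502


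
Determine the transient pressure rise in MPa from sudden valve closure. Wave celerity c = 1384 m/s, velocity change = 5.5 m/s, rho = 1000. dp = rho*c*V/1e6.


dp = 1000 * 1384 * 5.5 / 1e6 = 7.6120 MPa


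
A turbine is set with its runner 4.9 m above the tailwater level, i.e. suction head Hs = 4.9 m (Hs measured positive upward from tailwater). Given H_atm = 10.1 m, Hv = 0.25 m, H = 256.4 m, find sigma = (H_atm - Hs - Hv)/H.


sigma = (10.1 - 4.9 - 0.25) / 256.4 = 0.0193


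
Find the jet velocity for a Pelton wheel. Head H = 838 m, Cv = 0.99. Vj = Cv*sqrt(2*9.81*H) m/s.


Vj = 0.99 * sqrt(2*9.81*838) = 126.9424 m/s


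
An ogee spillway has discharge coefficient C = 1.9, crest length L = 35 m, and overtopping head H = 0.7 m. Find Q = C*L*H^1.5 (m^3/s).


Q = 1.9 * 35 * 0.7^1.5 = 38.9465 m^3/s


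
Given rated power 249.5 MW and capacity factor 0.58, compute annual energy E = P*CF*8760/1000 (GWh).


E = 249.5 * 0.58 * 8760 / 1000 = 1267.6596 GWh


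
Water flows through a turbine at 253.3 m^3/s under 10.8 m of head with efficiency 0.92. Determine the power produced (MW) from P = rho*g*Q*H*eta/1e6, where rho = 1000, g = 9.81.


P = 1000 * 9.81 * 253.3 * 10.8 * 0.92 / 1e6 = 24.6897 MW


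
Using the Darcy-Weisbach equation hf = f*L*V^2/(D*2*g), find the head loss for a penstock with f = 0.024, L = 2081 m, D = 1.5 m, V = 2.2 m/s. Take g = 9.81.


hf = 0.024 * 2081 * 2.2^2 / (1.5 * 2 * 9.81) = 8.2137 m


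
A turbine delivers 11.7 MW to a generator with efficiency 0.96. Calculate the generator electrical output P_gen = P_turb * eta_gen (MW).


P_gen = 11.7 * 0.96 = 11.2320 MW


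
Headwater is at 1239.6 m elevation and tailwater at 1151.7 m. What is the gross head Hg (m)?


Hg = 1239.6 - 1151.7 = 87.9000 m


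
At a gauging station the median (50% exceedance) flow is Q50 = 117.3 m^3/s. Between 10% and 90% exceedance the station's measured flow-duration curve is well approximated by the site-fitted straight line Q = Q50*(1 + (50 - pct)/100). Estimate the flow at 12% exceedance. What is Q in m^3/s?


Q = 117.3 * (1 + (50 - 12)/100) = 161.8740 m^3/s


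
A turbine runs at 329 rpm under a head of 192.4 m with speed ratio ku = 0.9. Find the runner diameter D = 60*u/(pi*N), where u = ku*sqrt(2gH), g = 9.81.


u = 0.9 * sqrt(2*9.81*192.4) = 55.2961 m/s
D = 60 * 55.2961 / (pi * 329) = 3.2100 m


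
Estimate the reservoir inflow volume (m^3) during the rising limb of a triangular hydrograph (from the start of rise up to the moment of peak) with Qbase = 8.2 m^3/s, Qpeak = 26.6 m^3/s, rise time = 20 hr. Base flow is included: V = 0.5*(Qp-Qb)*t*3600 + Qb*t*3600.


V = 0.5*(26.6 - 8.2)*20*3600 + 8.2*20*3600 = 1.2528e+06 m^3
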